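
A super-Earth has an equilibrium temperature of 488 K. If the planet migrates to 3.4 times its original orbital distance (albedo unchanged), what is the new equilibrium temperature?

T_eq ∝ L^(1/4) · d^(−1/2).
T′ = 488 / 3.4^(1/2) = 265 K.

T_eq ≈ 265 K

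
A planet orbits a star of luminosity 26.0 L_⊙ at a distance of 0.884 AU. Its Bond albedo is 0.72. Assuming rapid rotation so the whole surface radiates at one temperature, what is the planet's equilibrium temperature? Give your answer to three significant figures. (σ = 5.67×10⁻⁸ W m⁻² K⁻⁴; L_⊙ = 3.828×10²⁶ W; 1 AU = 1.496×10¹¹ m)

d = 0.884 AU = 1.32×10¹¹ m.
L = 26.0 × 3.828×10²⁶ = 9.95×10²⁷ W.
Flux: S = L/(4πd²) = 9.95×10²⁷/(4π×(1.32×10¹¹)²) = 4.53×10⁴ W m⁻².
Energy balance: absorbed = emitted ⇒ πR²·S(1−A) = 4πR²·σT_eq⁴, so T_eq⁴ = S(1−A)/(4σ).
T_eq = [4.53×10⁴ × 0.28 / (4 × 5.67×10⁻⁸)]^(1/4) = (5.59×10¹⁰)^(1/4) = 486 K.

T_eq ≈ 486 K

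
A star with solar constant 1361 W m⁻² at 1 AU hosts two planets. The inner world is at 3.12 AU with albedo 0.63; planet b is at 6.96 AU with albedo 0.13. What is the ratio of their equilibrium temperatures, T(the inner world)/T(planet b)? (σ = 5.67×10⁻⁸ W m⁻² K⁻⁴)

T₁/T₂ ≈ 1.206

T_eq = [S₀(1−A)/(4σd²)]^(1/4), so T ∝ (1−A)^(1/4) / √d.
T₁ = [1361×0.37/(4×5.67×10⁻⁸×3.12²)]^(1/4) = 122.89 K.
T₂ = [1361×0.87/(4×5.67×10⁻⁸×6.96²)]^(1/4) = 101.89 K.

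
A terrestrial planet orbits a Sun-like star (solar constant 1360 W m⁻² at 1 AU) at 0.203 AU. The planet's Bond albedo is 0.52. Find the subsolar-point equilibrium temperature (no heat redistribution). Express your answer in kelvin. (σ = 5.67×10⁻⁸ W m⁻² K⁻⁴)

T_ss ≈ 727 K

Flux at 0.203 AU: S = 1360/0.203² = 3.30×10⁴ W m⁻².
At the subsolar point the surface absorbs S(1−A) and emits σT⁴ per unit area — no factor of 4, since only the local patch is in balance.
T = [3.30×10⁴ × 0.48 / 5.67×10⁻⁸]^(1/4) = (2.79×10¹¹)^(1/4) = 727 K.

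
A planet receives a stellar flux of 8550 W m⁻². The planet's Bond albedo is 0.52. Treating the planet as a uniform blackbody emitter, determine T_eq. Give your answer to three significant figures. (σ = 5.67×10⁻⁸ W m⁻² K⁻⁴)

Energy balance: absorbed = emitted ⇒ πR²·S(1−A) = 4πR²·σT_eq⁴, so T_eq⁴ = S(1−A)/(4σ).
T_eq = [8550 × 0.48 / (4 × 5.67×10⁻⁸)]^(1/4) = (1.81×10¹⁰)^(1/4) = 367 K.

T_eq ≈ 367 K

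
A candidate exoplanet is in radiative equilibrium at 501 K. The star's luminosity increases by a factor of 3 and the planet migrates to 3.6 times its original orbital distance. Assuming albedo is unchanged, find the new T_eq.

T_eq ∝ L^(1/4) · d^(−1/2).
T′ = 501 × 3^(1/4) / 3.6^(1/2) = 348 K.

T_eq ≈ 348 K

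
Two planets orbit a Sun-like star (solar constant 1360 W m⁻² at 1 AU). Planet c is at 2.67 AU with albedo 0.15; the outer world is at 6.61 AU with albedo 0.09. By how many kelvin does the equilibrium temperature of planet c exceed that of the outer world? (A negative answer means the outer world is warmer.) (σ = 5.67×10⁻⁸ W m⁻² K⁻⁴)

ΔT ≈ 57.8 K

T_eq = [S₀(1−A)/(4σd²)]^(1/4), so T ∝ (1−A)^(1/4) / √d.
T₁ = [1360×0.85/(4×5.67×10⁻⁸×2.67²)]^(1/4) = 163.52 K.
T₂ = [1360×0.91/(4×5.67×10⁻⁸×6.61²)]^(1/4) = 105.71 K.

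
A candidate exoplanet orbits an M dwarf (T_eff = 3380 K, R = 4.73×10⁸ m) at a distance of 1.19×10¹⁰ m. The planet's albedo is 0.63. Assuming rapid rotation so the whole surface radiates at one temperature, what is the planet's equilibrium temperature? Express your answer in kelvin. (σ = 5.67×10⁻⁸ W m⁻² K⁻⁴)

T_eq ≈ 372 K

L = 4πR_⋆²σT_⋆⁴ = 4π(4.73×10⁸)² × 5.67×10⁻⁸ × (3380)⁴ = 2.08×10²⁵ W.
S = L/(4πd²) = 1.17×10⁴ W m⁻².
Energy balance: absorbed = emitted ⇒ πR²·S(1−A) = 4πR²·σT_eq⁴, so T_eq⁴ = S(1−A)/(4σ).
T_eq = [1.17×10⁴ × 0.37 / (4 × 5.67×10⁻⁸)]^(1/4) = (1.91×10¹⁰)^(1/4) = 372 K.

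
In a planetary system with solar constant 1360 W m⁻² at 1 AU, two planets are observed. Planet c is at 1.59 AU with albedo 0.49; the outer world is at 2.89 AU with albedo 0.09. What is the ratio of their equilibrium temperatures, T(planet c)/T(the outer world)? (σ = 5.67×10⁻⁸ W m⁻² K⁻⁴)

T_eq = [S₀(1−A)/(4σd²)]^(1/4), so T ∝ (1−A)^(1/4) / √d.
T₁ = [1360×0.51/(4×5.67×10⁻⁸×1.59²)]^(1/4) = 186.50 K.
T₂ = [1360×0.91/(4×5.67×10⁻⁸×2.89²)]^(1/4) = 159.88 K.

T₁/T₂ ≈ 1.166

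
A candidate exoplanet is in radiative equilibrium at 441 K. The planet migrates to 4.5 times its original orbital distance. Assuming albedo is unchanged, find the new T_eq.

T_eq ≈ 208 K

T_eq ∝ L^(1/4) · d^(−1/2).
T′ = 441 / 4.5^(1/2) = 208 K.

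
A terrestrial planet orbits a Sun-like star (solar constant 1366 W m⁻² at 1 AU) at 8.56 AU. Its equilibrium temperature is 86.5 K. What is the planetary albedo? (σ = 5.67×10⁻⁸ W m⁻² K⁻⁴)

A ≈ 0.32

Flux at 8.56 AU: S = 1366/8.56² = 18.6 W m⁻².
From T_eq⁴ = S(1−A)/(4σ): 1−A = 4σT_eq⁴/S.
1−A = 4 × 5.67×10⁻⁸ × (86.5)⁴ / 18.6 = 0.681.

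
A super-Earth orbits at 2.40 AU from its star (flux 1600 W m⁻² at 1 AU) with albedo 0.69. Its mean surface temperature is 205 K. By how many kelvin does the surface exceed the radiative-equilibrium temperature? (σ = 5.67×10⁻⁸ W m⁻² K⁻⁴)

ΔT ≈ 65.4 K

S = 1600/2.40² = 277.8 W m⁻².
T_eq = [S(1−A)/(4σ)]^(1/4) = [277.8×0.31/(4×5.67×10⁻⁸)]^(1/4) = 139.6 K.
ΔT = T_surf − T_eq = 205 − 139.6.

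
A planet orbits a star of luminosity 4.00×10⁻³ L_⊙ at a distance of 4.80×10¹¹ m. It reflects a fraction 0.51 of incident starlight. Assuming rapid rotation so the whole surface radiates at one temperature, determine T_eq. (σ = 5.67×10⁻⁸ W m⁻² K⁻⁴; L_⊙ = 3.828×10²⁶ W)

T_eq ≈ 32.7 K

L = 4.00×10⁻³ × 3.828×10²⁶ = 1.53×10²⁴ W.
Flux: S = L/(4πd²) = 1.53×10²⁴/(4π×(4.80×10¹¹)²) = 0.529 W m⁻².
Energy balance: absorbed = emitted ⇒ πR²·S(1−A) = 4πR²·σT_eq⁴, so T_eq⁴ = S(1−A)/(4σ).
T_eq = [0.529 × 0.49 / (4 × 5.67×10⁻⁸)]^(1/4) = (1.14×10⁶)^(1/4) = 32.7 K.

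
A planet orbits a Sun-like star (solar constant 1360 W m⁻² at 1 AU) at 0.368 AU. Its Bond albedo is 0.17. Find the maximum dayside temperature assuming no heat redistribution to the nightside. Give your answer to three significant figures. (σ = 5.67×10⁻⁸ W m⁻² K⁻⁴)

T_ss ≈ 619 K

Flux at 0.368 AU: S = 1360/0.368² = 1.00×10⁴ W m⁻².
With no redistribution each surface element balances locally: S(1−A) = σT⁴.
T = [1.00×10⁴ × 0.83 / 5.67×10⁻⁸]^(1/4) = (1.47×10¹¹)^(1/4) = 619 K.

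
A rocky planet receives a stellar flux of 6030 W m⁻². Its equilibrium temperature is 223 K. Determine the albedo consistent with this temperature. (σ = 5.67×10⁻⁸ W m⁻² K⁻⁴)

A ≈ 0.91

From T_eq⁴ = S(1−A)/(4σ): 1−A = 4σT_eq⁴/S.
1−A = 4 × 5.67×10⁻⁸ × (223)⁴ / 6030 = 0.093.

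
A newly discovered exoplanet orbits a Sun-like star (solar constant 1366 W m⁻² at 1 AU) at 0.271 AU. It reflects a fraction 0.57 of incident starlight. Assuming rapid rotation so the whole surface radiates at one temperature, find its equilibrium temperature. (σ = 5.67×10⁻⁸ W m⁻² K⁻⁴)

T_eq ≈ 433 K

Flux at 0.271 AU: S = 1366/0.271² = 1.86×10⁴ W m⁻².
Energy balance: absorbed = emitted ⇒ πR²·S(1−A) = 4πR²·σT_eq⁴, so T_eq⁴ = S(1−A)/(4σ).
T_eq = [1.86×10⁴ × 0.43 / (4 × 5.67×10⁻⁸)]^(1/4) = (3.53×10¹⁰)^(1/4) = 433 K.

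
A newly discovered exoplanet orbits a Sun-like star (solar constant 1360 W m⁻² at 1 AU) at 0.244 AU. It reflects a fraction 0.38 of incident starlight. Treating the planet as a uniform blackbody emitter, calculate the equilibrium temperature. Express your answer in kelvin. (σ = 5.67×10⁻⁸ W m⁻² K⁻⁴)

Flux at 0.244 AU: S = 1360/0.244² = 2.28×10⁴ W m⁻².
Energy balance: absorbed = emitted ⇒ πR²·S(1−A) = 4πR²·σT_eq⁴, so T_eq⁴ = S(1−A)/(4σ).
T_eq = [2.28×10⁴ × 0.62 / (4 × 5.67×10⁻⁸)]^(1/4) = (6.24×10¹⁰)^(1/4) = 500 K.

T_eq ≈ 500 K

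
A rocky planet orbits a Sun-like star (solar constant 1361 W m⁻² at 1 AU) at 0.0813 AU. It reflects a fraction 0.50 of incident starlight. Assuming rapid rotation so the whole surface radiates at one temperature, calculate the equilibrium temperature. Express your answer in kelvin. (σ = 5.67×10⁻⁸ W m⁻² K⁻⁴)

Flux at 0.0813 AU: S = 1361/0.0813² = 2.06×10⁵ W m⁻².
Energy balance: absorbed = emitted ⇒ πR²·S(1−A) = 4πR²·σT_eq⁴, so T_eq⁴ = S(1−A)/(4σ).
T_eq = [2.06×10⁵ × 0.50 / (4 × 5.67×10⁻⁸)]^(1/4) = (4.54×10¹¹)^(1/4) = 821 K.

T_eq ≈ 821 K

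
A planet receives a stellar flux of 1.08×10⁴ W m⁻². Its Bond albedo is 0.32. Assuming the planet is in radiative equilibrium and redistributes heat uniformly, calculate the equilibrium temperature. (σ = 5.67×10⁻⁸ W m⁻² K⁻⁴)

T_eq ≈ 424 K

Energy balance: absorbed = emitted ⇒ πR²·S(1−A) = 4πR²·σT_eq⁴, so T_eq⁴ = S(1−A)/(4σ).
T_eq = [1.08×10⁴ × 0.68 / (4 × 5.67×10⁻⁸)]^(1/4) = (3.24×10¹⁰)^(1/4) = 424 K.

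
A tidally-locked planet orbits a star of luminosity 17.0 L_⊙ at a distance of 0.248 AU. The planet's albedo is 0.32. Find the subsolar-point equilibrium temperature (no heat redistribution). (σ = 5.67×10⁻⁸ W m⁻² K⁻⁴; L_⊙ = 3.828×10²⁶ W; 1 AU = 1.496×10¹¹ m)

d = 0.248 AU = 3.71×10¹⁰ m.
L = 17.0 × 3.828×10²⁶ = 6.51×10²⁷ W.
Flux: S = L/(4πd²) = 6.51×10²⁷/(4π×(3.71×10¹⁰)²) = 3.76×10⁵ W m⁻².
At the subsolar point the surface absorbs S(1−A) and emits σT⁴ per unit area — no factor of 4, since only the local patch is in balance.
T = [3.76×10⁵ × 0.68 / 5.67×10⁻⁸]^(1/4) = (4.51×10¹²)^(1/4) = 1460 K.

T_ss ≈ 1460 K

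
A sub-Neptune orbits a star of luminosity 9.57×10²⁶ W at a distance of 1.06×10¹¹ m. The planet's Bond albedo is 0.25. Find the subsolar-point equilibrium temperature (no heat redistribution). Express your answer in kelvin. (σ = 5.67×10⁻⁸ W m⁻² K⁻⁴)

Flux: S = L/(4πd²) = 9.57×10²⁶/(4π×(1.06×10¹¹)²) = 6780 W m⁻².
At the subsolar point the surface absorbs S(1−A) and emits σT⁴ per unit area — no factor of 4, since only the local patch is in balance.
T = [6780 × 0.75 / 5.67×10⁻⁸]^(1/4) = (8.97×10¹⁰)^(1/4) = 547 K.

T_ss ≈ 547 K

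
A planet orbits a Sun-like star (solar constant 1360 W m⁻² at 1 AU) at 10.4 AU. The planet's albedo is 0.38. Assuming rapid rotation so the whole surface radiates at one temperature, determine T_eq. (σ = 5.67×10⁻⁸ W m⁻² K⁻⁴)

Flux at 10.4 AU: S = 1360/10.4² = 12.6 W m⁻².
Energy balance: absorbed = emitted ⇒ πR²·S(1−A) = 4πR²·σT_eq⁴, so T_eq⁴ = S(1−A)/(4σ).
T_eq = [12.6 × 0.62 / (4 × 5.67×10⁻⁸)]^(1/4) = (3.44×10⁷)^(1/4) = 76.6 K.

T_eq ≈ 76.6 K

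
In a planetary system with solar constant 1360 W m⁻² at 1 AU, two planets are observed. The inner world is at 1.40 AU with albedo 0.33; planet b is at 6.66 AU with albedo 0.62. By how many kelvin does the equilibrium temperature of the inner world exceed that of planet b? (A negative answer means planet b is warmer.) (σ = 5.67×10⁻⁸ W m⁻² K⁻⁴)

T_eq = [S₀(1−A)/(4σd²)]^(1/4), so T ∝ (1−A)^(1/4) / √d.
T₁ = [1360×0.67/(4×5.67×10⁻⁸×1.40²)]^(1/4) = 212.78 K.
T₂ = [1360×0.38/(4×5.67×10⁻⁸×6.66²)]^(1/4) = 84.66 K.

ΔT ≈ 128.1 K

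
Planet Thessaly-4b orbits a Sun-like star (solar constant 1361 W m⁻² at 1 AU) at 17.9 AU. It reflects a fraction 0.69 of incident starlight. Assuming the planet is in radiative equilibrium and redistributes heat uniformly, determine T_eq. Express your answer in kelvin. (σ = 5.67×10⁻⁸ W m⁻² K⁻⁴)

T_eq ≈ 49.1 K

Flux at 17.9 AU: S = 1361/17.9² = 4.25 W m⁻².
Energy balance: absorbed = emitted ⇒ πR²·S(1−A) = 4πR²·σT_eq⁴, so T_eq⁴ = S(1−A)/(4σ).
T_eq = [4.25 × 0.31 / (4 × 5.67×10⁻⁸)]^(1/4) = (5.81×10⁶)^(1/4) = 49.1 K.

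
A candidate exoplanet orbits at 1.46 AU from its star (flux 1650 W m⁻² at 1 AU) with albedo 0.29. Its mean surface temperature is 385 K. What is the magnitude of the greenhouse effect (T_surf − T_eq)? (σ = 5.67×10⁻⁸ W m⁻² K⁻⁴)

S = 1650/1.46² = 774.1 W m⁻².
T_eq = [S(1−A)/(4σ)]^(1/4) = [774.1×0.71/(4×5.67×10⁻⁸)]^(1/4) = 221.9 K.
ΔT = T_surf − T_eq = 385 − 221.9.

ΔT ≈ 163.1 K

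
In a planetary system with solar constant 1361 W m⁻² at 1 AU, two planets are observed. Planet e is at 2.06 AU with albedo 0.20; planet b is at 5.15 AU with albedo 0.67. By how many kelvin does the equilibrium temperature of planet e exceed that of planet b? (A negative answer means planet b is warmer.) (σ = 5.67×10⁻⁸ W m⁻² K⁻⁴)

T_eq = [S₀(1−A)/(4σd²)]^(1/4), so T ∝ (1−A)^(1/4) / √d.
T₁ = [1361×0.80/(4×5.67×10⁻⁸×2.06²)]^(1/4) = 183.40 K.
T₂ = [1361×0.33/(4×5.67×10⁻⁸×5.15²)]^(1/4) = 92.96 K.

ΔT ≈ 90.4 K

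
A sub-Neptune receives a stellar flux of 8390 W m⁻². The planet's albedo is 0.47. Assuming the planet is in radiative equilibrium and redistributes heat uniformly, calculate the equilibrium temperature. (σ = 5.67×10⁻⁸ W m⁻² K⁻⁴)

Energy balance: absorbed = emitted ⇒ πR²·S(1−A) = 4πR²·σT_eq⁴, so T_eq⁴ = S(1−A)/(4σ).
T_eq = [8390 × 0.53 / (4 × 5.67×10⁻⁸)]^(1/4) = (1.96×10¹⁰)^(1/4) = 374 K.

T_eq ≈ 374 K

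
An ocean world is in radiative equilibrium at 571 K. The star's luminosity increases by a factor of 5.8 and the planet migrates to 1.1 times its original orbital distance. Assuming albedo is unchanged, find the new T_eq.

T_eq ≈ 845 K

T_eq ∝ L^(1/4) · d^(−1/2).
T′ = 571 × 5.8^(1/4) / 1.1^(1/2) = 845 K.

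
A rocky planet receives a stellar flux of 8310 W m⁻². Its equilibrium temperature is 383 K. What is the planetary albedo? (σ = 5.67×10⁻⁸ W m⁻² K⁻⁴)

A ≈ 0.41

From T_eq⁴ = S(1−A)/(4σ): 1−A = 4σT_eq⁴/S.
1−A = 4 × 5.67×10⁻⁸ × (383)⁴ / 8310 = 0.587.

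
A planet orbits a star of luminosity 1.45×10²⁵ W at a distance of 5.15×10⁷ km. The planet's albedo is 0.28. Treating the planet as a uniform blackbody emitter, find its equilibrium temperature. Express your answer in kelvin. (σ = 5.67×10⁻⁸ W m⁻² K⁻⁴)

T_eq ≈ 193 K

d = 5.15×10⁷ km = 5.15×10¹⁰ m.
Flux: S = L/(4πd²) = 1.45×10²⁵/(4π×(5.15×10¹⁰)²) = 435 W m⁻².
Energy balance: absorbed = emitted ⇒ πR²·S(1−A) = 4πR²·σT_eq⁴, so T_eq⁴ = S(1−A)/(4σ).
T_eq = [435 × 0.72 / (4 × 5.67×10⁻⁸)]^(1/4) = (1.38×10⁹)^(1/4) = 193 K.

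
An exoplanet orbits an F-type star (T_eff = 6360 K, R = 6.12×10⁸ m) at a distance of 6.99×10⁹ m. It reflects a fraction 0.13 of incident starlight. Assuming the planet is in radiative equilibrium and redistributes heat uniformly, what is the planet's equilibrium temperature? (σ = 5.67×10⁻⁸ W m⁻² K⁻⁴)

T_eq ≈ 1290 K

L = 4πR_⋆²σT_⋆⁴ = 4π(6.12×10⁸)² × 5.67×10⁻⁸ × (6360)⁴ = 4.37×10²⁶ W.
S = L/(4πd²) = 7.11×10⁵ W m⁻².
Energy balance: absorbed = emitted ⇒ πR²·S(1−A) = 4πR²·σT_eq⁴, so T_eq⁴ = S(1−A)/(4σ).
T_eq = [7.11×10⁵ × 0.87 / (4 × 5.67×10⁻⁸)]^(1/4) = (2.73×10¹²)^(1/4) = 1290 K.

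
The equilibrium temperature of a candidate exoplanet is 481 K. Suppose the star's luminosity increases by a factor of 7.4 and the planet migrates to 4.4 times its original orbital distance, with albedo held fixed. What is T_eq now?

T_eq ≈ 378 K

T_eq ∝ L^(1/4) · d^(−1/2).
T′ = 481 × 7.4^(1/4) / 4.4^(1/2) = 378 K.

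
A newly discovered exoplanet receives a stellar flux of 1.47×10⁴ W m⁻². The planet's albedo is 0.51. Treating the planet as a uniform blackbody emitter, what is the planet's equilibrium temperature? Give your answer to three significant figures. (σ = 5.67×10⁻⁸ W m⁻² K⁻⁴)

Energy balance: absorbed = emitted ⇒ πR²·S(1−A) = 4πR²·σT_eq⁴, so T_eq⁴ = S(1−A)/(4σ).
T_eq = [1.47×10⁴ × 0.49 / (4 × 5.67×10⁻⁸)]^(1/4) = (3.18×10¹⁰)^(1/4) = 422 K.

T_eq ≈ 422 K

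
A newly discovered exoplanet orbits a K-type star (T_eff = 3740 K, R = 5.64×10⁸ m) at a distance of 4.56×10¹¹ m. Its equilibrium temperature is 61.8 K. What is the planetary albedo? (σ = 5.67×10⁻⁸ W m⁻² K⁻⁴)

L = 4πR_⋆²σT_⋆⁴ = 4π(5.64×10⁸)² × 5.67×10⁻⁸ × (3740)⁴ = 4.43×10²⁵ W.
S = L/(4πd²) = 17.0 W m⁻².
From T_eq⁴ = S(1−A)/(4σ): 1−A = 4σT_eq⁴/S.
1−A = 4 × 5.67×10⁻⁸ × (61.8)⁴ / 17.0 = 0.195.

A ≈ 0.81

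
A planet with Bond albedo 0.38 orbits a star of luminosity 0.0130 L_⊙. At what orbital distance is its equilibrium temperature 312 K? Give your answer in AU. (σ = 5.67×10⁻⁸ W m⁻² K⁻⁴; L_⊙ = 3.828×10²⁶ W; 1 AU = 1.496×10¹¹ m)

d ≈ 0.0714 AU

L = 0.0130 × 3.828×10²⁶ = 4.98×10²⁴ W.
From T_eq⁴ = L(1−A)/(16πσd²): d = √[L(1−A)/(16πσT_eq⁴)].
d = √[4.98×10²⁴ × 0.62 / (16π × 5.67×10⁻⁸ × (312)⁴)] = 1.07×10¹⁰ m = 0.0714 AU.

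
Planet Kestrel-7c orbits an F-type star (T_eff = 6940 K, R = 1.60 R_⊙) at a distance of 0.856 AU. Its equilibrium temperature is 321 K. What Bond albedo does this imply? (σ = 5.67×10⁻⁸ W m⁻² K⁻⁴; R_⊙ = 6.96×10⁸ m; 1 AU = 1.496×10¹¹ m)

A ≈ 0.76

R_⋆ = 1.60 × 6.96×10⁸ = 1.11×10⁹ m.
d = 0.856 AU = 1.28×10¹¹ m.
L = 4πR_⋆²σT_⋆⁴ = 4π(1.11×10⁹)² × 5.67×10⁻⁸ × (6940)⁴ = 2.05×10²⁷ W.
S = L/(4πd²) = 9950 W m⁻².
From T_eq⁴ = S(1−A)/(4σ): 1−A = 4σT_eq⁴/S.
1−A = 4 × 5.67×10⁻⁸ × (321)⁴ / 9950 = 0.242.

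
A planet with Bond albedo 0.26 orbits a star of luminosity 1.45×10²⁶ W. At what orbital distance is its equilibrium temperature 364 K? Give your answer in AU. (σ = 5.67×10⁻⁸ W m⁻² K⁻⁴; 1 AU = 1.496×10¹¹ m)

From T_eq⁴ = L(1−A)/(16πσd²): d = √[L(1−A)/(16πσT_eq⁴)].
d = √[1.45×10²⁶ × 0.74 / (16π × 5.67×10⁻⁸ × (364)⁴)] = 4.63×10¹⁰ m = 0.310 AU.

d ≈ 0.310 AU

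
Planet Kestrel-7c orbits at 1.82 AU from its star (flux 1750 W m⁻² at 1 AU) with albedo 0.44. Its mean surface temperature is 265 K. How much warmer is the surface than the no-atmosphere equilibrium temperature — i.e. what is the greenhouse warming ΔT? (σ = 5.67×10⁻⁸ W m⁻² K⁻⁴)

S = 1750/1.82² = 528.3 W m⁻².
T_eq = [S(1−A)/(4σ)]^(1/4) = [528.3×0.56/(4×5.67×10⁻⁸)]^(1/4) = 190.0 K.
ΔT = T_surf − T_eq = 265 − 190.0.

ΔT ≈ 75.0 K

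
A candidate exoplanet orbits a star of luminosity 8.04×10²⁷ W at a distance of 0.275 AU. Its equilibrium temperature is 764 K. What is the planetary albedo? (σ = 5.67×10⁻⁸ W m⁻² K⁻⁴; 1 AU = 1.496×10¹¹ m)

A ≈ 0.80

d = 0.275 AU = 4.11×10¹⁰ m.
Flux: S = L/(4πd²) = 8.04×10²⁷/(4π×(4.11×10¹⁰)²) = 3.78×10⁵ W m⁻².
From T_eq⁴ = S(1−A)/(4σ): 1−A = 4σT_eq⁴/S.
1−A = 4 × 5.67×10⁻⁸ × (764)⁴ / 3.78×10⁵ = 0.204.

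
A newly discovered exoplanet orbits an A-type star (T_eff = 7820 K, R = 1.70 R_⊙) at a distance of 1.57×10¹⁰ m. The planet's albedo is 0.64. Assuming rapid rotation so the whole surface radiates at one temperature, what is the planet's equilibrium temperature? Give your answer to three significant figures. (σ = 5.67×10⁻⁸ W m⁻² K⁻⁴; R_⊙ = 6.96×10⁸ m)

T_eq ≈ 1180 K

R_⋆ = 1.70 × 6.96×10⁸ = 1.18×10⁹ m.
L = 4πR_⋆²σT_⋆⁴ = 4π(1.18×10⁹)² × 5.67×10⁻⁸ × (7820)⁴ = 3.73×10²⁷ W.
S = L/(4πd²) = 1.20×10⁶ W m⁻².
Energy balance: absorbed = emitted ⇒ πR²·S(1−A) = 4πR²·σT_eq⁴, so T_eq⁴ = S(1−A)/(4σ).
T_eq = [1.20×10⁶ × 0.36 / (4 × 5.67×10⁻⁸)]^(1/4) = (1.91×10¹²)^(1/4) = 1180 K.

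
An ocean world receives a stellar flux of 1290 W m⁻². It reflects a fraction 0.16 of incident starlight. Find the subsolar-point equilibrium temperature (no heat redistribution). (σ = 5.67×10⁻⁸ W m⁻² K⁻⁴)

T_ss ≈ 372 K

At the subsolar point the surface absorbs S(1−A) and emits σT⁴ per unit area — no factor of 4, since only the local patch is in balance.
T = [1290 × 0.84 / 5.67×10⁻⁸]^(1/4) = (1.91×10¹⁰)^(1/4) = 372 K.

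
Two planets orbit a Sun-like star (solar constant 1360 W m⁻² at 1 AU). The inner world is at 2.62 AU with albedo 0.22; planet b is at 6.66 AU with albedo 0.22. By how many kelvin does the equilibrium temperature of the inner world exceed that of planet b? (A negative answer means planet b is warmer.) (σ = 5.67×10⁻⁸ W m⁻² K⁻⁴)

ΔT ≈ 60.2 K

T_eq = [S₀(1−A)/(4σd²)]^(1/4), so T ∝ (1−A)^(1/4) / √d.
T₁ = [1360×0.78/(4×5.67×10⁻⁸×2.62²)]^(1/4) = 161.56 K.
T₂ = [1360×0.78/(4×5.67×10⁻⁸×6.66²)]^(1/4) = 101.34 K.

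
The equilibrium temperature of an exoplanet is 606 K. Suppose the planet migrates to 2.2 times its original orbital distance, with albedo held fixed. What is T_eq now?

T_eq ≈ 409 K

T_eq ∝ L^(1/4) · d^(−1/2).
T′ = 606 / 2.2^(1/2) = 409 K.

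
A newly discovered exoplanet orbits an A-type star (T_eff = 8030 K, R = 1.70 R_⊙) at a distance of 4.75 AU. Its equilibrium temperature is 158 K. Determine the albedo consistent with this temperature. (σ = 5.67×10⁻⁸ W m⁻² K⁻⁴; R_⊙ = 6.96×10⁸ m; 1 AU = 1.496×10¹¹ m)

R_⋆ = 1.70 × 6.96×10⁸ = 1.18×10⁹ m.
d = 4.75 AU = 7.11×10¹¹ m.
L = 4πR_⋆²σT_⋆⁴ = 4π(1.18×10⁹)² × 5.67×10⁻⁸ × (8030)⁴ = 4.15×10²⁷ W.
S = L/(4πd²) = 654 W m⁻².
From T_eq⁴ = S(1−A)/(4σ): 1−A = 4σT_eq⁴/S.
1−A = 4 × 5.67×10⁻⁸ × (158)⁴ / 654 = 0.216.

A ≈ 0.78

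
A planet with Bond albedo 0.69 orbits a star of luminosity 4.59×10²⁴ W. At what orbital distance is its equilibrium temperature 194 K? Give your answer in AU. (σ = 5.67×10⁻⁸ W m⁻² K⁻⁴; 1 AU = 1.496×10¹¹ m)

d ≈ 0.125 AU

From T_eq⁴ = L(1−A)/(16πσd²): d = √[L(1−A)/(16πσT_eq⁴)].
d = √[4.59×10²⁴ × 0.31 / (16π × 5.67×10⁻⁸ × (194)⁴)] = 1.88×10¹⁰ m = 0.125 AU.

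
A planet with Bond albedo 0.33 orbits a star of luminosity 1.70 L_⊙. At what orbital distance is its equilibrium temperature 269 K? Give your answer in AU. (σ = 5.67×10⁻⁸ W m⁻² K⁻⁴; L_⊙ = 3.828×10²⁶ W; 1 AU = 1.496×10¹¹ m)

L = 1.70 × 3.828×10²⁶ = 6.51×10²⁶ W.
From T_eq⁴ = L(1−A)/(16πσd²): d = √[L(1−A)/(16πσT_eq⁴)].
d = √[6.51×10²⁶ × 0.67 / (16π × 5.67×10⁻⁸ × (269)⁴)] = 1.71×10¹¹ m = 1.14 AU.

d ≈ 1.14 AU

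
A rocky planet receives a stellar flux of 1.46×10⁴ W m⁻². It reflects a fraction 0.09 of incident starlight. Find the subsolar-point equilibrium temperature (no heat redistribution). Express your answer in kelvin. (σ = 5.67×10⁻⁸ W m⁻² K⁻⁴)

At the subsolar point the surface absorbs S(1−A) and emits σT⁴ per unit area — no factor of 4, since only the local patch is in balance.
T = [1.46×10⁴ × 0.91 / 5.67×10⁻⁸]^(1/4) = (2.34×10¹¹)^(1/4) = 696 K.

T_ss ≈ 696 K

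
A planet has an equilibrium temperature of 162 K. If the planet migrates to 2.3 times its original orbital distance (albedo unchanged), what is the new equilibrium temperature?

T_eq ∝ L^(1/4) · d^(−1/2).
T′ = 162 / 2.3^(1/2) = 107 K.

T_eq ≈ 107 K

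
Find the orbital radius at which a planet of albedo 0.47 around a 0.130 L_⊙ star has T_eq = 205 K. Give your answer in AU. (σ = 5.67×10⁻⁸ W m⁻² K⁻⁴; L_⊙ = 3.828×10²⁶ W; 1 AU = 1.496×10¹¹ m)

d ≈ 0.484 AU

L = 0.130 × 3.828×10²⁶ = 4.98×10²⁵ W.
From T_eq⁴ = L(1−A)/(16πσd²): d = √[L(1−A)/(16πσT_eq⁴)].
d = √[4.98×10²⁵ × 0.53 / (16π × 5.67×10⁻⁸ × (205)⁴)] = 7.24×10¹⁰ m = 0.484 AU.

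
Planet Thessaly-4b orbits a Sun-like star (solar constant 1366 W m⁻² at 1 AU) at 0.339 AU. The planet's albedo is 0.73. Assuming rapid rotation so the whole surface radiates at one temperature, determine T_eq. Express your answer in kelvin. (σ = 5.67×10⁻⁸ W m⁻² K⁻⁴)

T_eq ≈ 345 K

Flux at 0.339 AU: S = 1366/0.339² = 1.19×10⁴ W m⁻².
Energy balance: absorbed = emitted ⇒ πR²·S(1−A) = 4πR²·σT_eq⁴, so T_eq⁴ = S(1−A)/(4σ).
T_eq = [1.19×10⁴ × 0.27 / (4 × 5.67×10⁻⁸)]^(1/4) = (1.42×10¹⁰)^(1/4) = 345 K.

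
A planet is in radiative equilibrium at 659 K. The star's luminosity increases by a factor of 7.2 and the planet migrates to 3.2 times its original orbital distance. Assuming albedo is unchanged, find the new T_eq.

T_eq ≈ 603 K

T_eq ∝ L^(1/4) · d^(−1/2).
T′ = 659 × 7.2^(1/4) / 3.2^(1/2) = 603 K.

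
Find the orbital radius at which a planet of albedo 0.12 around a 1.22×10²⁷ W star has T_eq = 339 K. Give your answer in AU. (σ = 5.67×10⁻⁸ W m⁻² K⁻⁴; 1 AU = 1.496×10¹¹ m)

d ≈ 1.13 AU

From T_eq⁴ = L(1−A)/(16πσd²): d = √[L(1−A)/(16πσT_eq⁴)].
d = √[1.22×10²⁷ × 0.88 / (16π × 5.67×10⁻⁸ × (339)⁴)] = 1.69×10¹¹ m = 1.13 AU.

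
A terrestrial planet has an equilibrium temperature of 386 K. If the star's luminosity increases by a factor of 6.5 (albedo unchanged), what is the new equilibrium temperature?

T_eq ≈ 616 K

T_eq ∝ L^(1/4) · d^(−1/2).
T′ = 386 × 6.5^(1/4) = 616 K.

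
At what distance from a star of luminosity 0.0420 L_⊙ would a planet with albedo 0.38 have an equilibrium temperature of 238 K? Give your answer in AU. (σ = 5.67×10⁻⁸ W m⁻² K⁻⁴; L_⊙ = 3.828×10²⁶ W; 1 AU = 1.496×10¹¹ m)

d ≈ 0.221 AU

L = 0.0420 × 3.828×10²⁶ = 1.61×10²⁵ W.
From T_eq⁴ = L(1−A)/(16πσd²): d = √[L(1−A)/(16πσT_eq⁴)].
d = √[1.61×10²⁵ × 0.62 / (16π × 5.67×10⁻⁸ × (238)⁴)] = 3.30×10¹⁰ m = 0.221 AU.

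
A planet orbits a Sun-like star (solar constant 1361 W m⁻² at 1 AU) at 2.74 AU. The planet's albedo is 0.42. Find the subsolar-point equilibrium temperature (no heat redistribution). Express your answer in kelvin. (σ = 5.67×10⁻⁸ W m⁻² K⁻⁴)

Flux at 2.74 AU: S = 1361/2.74² = 181 W m⁻².
At the subsolar point the surface absorbs S(1−A) and emits σT⁴ per unit area — no factor of 4, since only the local patch is in balance.
T = [181 × 0.58 / 5.67×10⁻⁸]^(1/4) = (1.85×10⁹)^(1/4) = 208 K.

T_ss ≈ 208 K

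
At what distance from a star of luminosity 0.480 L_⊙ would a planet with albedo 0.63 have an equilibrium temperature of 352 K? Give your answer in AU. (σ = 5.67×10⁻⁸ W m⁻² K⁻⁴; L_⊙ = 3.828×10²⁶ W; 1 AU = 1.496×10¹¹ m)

d ≈ 0.263 AU

L = 0.480 × 3.828×10²⁶ = 1.84×10²⁶ W.
From T_eq⁴ = L(1−A)/(16πσd²): d = √[L(1−A)/(16πσT_eq⁴)].
d = √[1.84×10²⁶ × 0.37 / (16π × 5.67×10⁻⁸ × (352)⁴)] = 3.94×10¹⁰ m = 0.263 AU.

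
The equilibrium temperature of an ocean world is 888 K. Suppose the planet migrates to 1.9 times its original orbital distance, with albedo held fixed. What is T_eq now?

T_eq ∝ L^(1/4) · d^(−1/2).
T′ = 888 / 1.9^(1/2) = 644 K.

T_eq ≈ 644 K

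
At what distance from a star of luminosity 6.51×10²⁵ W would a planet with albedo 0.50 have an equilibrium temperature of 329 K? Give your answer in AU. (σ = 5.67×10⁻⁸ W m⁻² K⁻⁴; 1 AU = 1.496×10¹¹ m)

From T_eq⁴ = L(1−A)/(16πσd²): d = √[L(1−A)/(16πσT_eq⁴)].
d = √[6.51×10²⁵ × 0.50 / (16π × 5.67×10⁻⁸ × (329)⁴)] = 3.12×10¹⁰ m = 0.209 AU.

d ≈ 0.209 AU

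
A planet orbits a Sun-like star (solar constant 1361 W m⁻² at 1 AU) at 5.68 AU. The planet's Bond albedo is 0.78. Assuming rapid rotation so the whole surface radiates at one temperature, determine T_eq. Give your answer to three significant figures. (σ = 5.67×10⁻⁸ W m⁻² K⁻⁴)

Flux at 5.68 AU: S = 1361/5.68² = 42.2 W m⁻².
Energy balance: absorbed = emitted ⇒ πR²·S(1−A) = 4πR²·σT_eq⁴, so T_eq⁴ = S(1−A)/(4σ).
T_eq = [42.2 × 0.22 / (4 × 5.67×10⁻⁸)]^(1/4) = (4.09×10⁷)^(1/4) = 80.0 K.

T_eq ≈ 80.0 K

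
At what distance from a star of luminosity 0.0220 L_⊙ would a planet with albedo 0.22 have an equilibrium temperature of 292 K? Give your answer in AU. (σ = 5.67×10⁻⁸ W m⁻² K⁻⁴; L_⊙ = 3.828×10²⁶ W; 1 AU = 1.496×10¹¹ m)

d ≈ 0.119 AU

L = 0.0220 × 3.828×10²⁶ = 8.42×10²⁴ W.
From T_eq⁴ = L(1−A)/(16πσd²): d = √[L(1−A)/(16πσT_eq⁴)].
d = √[8.42×10²⁴ × 0.78 / (16π × 5.67×10⁻⁸ × (292)⁴)] = 1.78×10¹⁰ m = 0.119 AU.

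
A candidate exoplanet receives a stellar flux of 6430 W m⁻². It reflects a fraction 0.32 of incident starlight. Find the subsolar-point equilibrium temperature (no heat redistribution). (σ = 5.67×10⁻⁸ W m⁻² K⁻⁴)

T_ss ≈ 527 K

At the subsolar point the surface absorbs S(1−A) and emits σT⁴ per unit area — no factor of 4, since only the local patch is in balance.
T = [6430 × 0.68 / 5.67×10⁻⁸]^(1/4) = (7.71×10¹⁰)^(1/4) = 527 K.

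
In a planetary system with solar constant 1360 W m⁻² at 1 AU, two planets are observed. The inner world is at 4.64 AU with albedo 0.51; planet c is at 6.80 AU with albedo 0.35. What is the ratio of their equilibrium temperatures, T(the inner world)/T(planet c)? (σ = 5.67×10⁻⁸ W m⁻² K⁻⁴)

T₁/T₂ ≈ 1.128

T_eq = [S₀(1−A)/(4σd²)]^(1/4), so T ∝ (1−A)^(1/4) / √d.
T₁ = [1360×0.49/(4×5.67×10⁻⁸×4.64²)]^(1/4) = 108.08 K.
T₂ = [1360×0.65/(4×5.67×10⁻⁸×6.80²)]^(1/4) = 95.82 K.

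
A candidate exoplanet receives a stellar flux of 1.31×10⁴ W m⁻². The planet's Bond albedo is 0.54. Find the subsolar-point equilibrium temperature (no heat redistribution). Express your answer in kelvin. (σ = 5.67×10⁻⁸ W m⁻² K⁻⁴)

At the subsolar point the surface absorbs S(1−A) and emits σT⁴ per unit area — no factor of 4, since only the local patch is in balance.
T = [1.31×10⁴ × 0.46 / 5.67×10⁻⁸]^(1/4) = (1.06×10¹¹)^(1/4) = 571 K.

T_ss ≈ 571 K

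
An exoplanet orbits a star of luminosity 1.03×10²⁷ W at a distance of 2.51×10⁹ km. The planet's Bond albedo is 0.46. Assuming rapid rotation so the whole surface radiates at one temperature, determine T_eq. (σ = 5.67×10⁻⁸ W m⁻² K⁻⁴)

d = 2.51×10⁹ km = 2.51×10¹² m.
Flux: S = L/(4πd²) = 1.03×10²⁷/(4π×(2.51×10¹²)²) = 13.0 W m⁻².
Energy balance: absorbed = emitted ⇒ πR²·S(1−A) = 4πR²·σT_eq⁴, so T_eq⁴ = S(1−A)/(4σ).
T_eq = [13.0 × 0.54 / (4 × 5.67×10⁻⁸)]^(1/4) = (3.10×10⁷)^(1/4) = 74.6 K.

T_eq ≈ 74.6 K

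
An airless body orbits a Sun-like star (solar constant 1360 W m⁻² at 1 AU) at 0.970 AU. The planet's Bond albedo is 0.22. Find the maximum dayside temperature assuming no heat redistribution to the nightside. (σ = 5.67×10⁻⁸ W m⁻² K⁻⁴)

Flux at 0.970 AU: S = 1360/0.970² = 1450 W m⁻².
With no redistribution each surface element balances locally: S(1−A) = σT⁴.
T = [1450 × 0.78 / 5.67×10⁻⁸]^(1/4) = (1.99×10¹⁰)^(1/4) = 376 K.

T_ss ≈ 376 K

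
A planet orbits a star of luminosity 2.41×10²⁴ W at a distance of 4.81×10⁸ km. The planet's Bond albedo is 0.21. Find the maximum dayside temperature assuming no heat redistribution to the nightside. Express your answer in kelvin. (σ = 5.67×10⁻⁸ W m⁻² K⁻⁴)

d = 4.81×10⁸ km = 4.81×10¹¹ m.
Flux: S = L/(4πd²) = 2.41×10²⁴/(4π×(4.81×10¹¹)²) = 0.829 W m⁻².
With no redistribution each surface element balances locally: S(1−A) = σT⁴.
T = [0.829 × 0.79 / 5.67×10⁻⁸]^(1/4) = (1.15×10⁷)^(1/4) = 58.3 K.

T_ss ≈ 58.3 K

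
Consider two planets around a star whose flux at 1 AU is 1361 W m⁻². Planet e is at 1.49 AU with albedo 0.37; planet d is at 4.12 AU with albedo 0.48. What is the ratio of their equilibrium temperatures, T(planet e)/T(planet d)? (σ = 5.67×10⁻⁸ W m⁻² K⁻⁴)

T₁/T₂ ≈ 1.745

T_eq = [S₀(1−A)/(4σd²)]^(1/4), so T ∝ (1−A)^(1/4) / √d.
T₁ = [1361×0.63/(4×5.67×10⁻⁸×1.49²)]^(1/4) = 203.14 K.
T₂ = [1361×0.52/(4×5.67×10⁻⁸×4.12²)]^(1/4) = 116.44 K.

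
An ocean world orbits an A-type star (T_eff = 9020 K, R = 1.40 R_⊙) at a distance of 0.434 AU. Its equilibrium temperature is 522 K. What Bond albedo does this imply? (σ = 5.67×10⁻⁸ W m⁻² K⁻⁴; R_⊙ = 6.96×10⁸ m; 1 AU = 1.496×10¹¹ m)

A ≈ 0.80

R_⋆ = 1.40 × 6.96×10⁸ = 9.74×10⁸ m.
d = 0.434 AU = 6.49×10¹⁰ m.
L = 4πR_⋆²σT_⋆⁴ = 4π(9.74×10⁸)² × 5.67×10⁻⁸ × (9020)⁴ = 4.48×10²⁷ W.
S = L/(4πd²) = 8.45×10⁴ W m⁻².
From T_eq⁴ = S(1−A)/(4σ): 1−A = 4σT_eq⁴/S.
1−A = 4 × 5.67×10⁻⁸ × (522)⁴ / 8.45×10⁴ = 0.199.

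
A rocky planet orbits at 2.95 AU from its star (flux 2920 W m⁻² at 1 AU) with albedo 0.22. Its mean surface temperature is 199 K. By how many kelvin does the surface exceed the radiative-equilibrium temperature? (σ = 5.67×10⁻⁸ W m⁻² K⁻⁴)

ΔT ≈ 14.7 K

S = 2920/2.95² = 335.5 W m⁻².
T_eq = [S(1−A)/(4σ)]^(1/4) = [335.5×0.78/(4×5.67×10⁻⁸)]^(1/4) = 184.3 K.
ΔT = T_surf − T_eq = 199 − 184.3.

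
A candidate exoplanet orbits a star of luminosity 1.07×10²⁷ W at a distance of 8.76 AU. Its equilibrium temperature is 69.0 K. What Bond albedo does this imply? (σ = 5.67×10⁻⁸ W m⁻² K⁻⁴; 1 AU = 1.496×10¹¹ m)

d = 8.76 AU = 1.31×10¹² m.
Flux: S = L/(4πd²) = 1.07×10²⁷/(4π×(1.31×10¹²)²) = 49.6 W m⁻².
From T_eq⁴ = S(1−A)/(4σ): 1−A = 4σT_eq⁴/S.
1−A = 4 × 5.67×10⁻⁸ × (69.0)⁴ / 49.6 = 0.104.

A ≈ 0.90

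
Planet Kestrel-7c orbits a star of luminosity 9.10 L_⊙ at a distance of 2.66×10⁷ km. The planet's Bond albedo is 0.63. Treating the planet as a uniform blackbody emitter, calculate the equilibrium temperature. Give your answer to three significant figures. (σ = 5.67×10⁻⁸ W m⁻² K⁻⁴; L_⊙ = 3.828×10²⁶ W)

d = 2.66×10⁷ km = 2.66×10¹⁰ m.
L = 9.10 × 3.828×10²⁶ = 3.48×10²⁷ W.
Flux: S = L/(4πd²) = 3.48×10²⁷/(4π×(2.66×10¹⁰)²) = 3.92×10⁵ W m⁻².
Energy balance: absorbed = emitted ⇒ πR²·S(1−A) = 4πR²·σT_eq⁴, so T_eq⁴ = S(1−A)/(4σ).
T_eq = [3.92×10⁵ × 0.37 / (4 × 5.67×10⁻⁸)]^(1/4) = (6.39×10¹¹)^(1/4) = 894 K.

T_eq ≈ 894 K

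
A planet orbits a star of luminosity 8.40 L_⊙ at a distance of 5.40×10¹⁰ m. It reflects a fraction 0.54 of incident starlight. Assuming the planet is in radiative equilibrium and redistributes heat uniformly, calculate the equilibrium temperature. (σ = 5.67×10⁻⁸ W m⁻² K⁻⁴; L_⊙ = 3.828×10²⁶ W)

T_eq ≈ 650 K

L = 8.40 × 3.828×10²⁶ = 3.22×10²⁷ W.
Flux: S = L/(4πd²) = 3.22×10²⁷/(4π×(5.40×10¹⁰)²) = 8.78×10⁴ W m⁻².
Energy balance: absorbed = emitted ⇒ πR²·S(1−A) = 4πR²·σT_eq⁴, so T_eq⁴ = S(1−A)/(4σ).
T_eq = [8.78×10⁴ × 0.46 / (4 × 5.67×10⁻⁸)]^(1/4) = (1.78×10¹¹)^(1/4) = 650 K.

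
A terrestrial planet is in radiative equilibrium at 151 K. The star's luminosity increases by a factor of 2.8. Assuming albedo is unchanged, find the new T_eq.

T_eq ∝ L^(1/4) · d^(−1/2).
T′ = 151 × 2.8^(1/4) = 195 K.

T_eq ≈ 195 K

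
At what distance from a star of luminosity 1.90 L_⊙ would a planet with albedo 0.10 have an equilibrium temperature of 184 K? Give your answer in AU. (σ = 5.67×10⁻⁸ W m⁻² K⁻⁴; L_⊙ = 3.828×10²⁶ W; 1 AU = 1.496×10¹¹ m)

d ≈ 2.99 AU

L = 1.90 × 3.828×10²⁶ = 7.27×10²⁶ W.
From T_eq⁴ = L(1−A)/(16πσd²): d = √[L(1−A)/(16πσT_eq⁴)].
d = √[7.27×10²⁶ × 0.90 / (16π × 5.67×10⁻⁸ × (184)⁴)] = 4.48×10¹¹ m = 2.99 AU.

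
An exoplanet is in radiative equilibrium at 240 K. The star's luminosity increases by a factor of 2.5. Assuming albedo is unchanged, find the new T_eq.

T_eq ≈ 302 K

T_eq ∝ L^(1/4) · d^(−1/2).
T′ = 240 × 2.5^(1/4) = 302 K.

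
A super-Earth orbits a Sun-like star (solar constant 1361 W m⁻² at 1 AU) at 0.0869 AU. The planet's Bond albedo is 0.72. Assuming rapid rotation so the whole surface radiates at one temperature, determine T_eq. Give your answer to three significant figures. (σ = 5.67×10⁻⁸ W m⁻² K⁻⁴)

Flux at 0.0869 AU: S = 1361/0.0869² = 1.80×10⁵ W m⁻².
Energy balance: absorbed = emitted ⇒ πR²·S(1−A) = 4πR²·σT_eq⁴, so T_eq⁴ = S(1−A)/(4σ).
T_eq = [1.80×10⁵ × 0.28 / (4 × 5.67×10⁻⁸)]^(1/4) = (2.23×10¹¹)^(1/4) = 687 K.

T_eq ≈ 687 K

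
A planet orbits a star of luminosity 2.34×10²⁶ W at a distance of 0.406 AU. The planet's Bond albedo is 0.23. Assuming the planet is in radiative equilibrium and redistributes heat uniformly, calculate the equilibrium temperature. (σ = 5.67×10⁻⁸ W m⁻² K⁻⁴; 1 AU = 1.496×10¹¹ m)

d = 0.406 AU = 6.07×10¹⁰ m.
Flux: S = L/(4πd²) = 2.34×10²⁶/(4π×(6.07×10¹⁰)²) = 5050 W m⁻².
Energy balance: absorbed = emitted ⇒ πR²·S(1−A) = 4πR²·σT_eq⁴, so T_eq⁴ = S(1−A)/(4σ).
T_eq = [5050 × 0.77 / (4 × 5.67×10⁻⁸)]^(1/4) = (1.71×10¹⁰)^(1/4) = 362 K.

T_eq ≈ 362 K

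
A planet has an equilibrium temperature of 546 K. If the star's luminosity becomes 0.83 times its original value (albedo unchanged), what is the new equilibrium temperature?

T_eq ≈ 521 K

T_eq ∝ L^(1/4) · d^(−1/2).
T′ = 546 × 0.83^(1/4) = 521 K.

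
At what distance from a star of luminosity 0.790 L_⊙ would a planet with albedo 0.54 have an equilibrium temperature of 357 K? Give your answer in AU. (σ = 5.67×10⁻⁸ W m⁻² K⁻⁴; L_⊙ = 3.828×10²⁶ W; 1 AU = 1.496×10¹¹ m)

d ≈ 0.366 AU

L = 0.790 × 3.828×10²⁶ = 3.02×10²⁶ W.
From T_eq⁴ = L(1−A)/(16πσd²): d = √[L(1−A)/(16πσT_eq⁴)].
d = √[3.02×10²⁶ × 0.46 / (16π × 5.67×10⁻⁸ × (357)⁴)] = 5.48×10¹⁰ m = 0.366 AU.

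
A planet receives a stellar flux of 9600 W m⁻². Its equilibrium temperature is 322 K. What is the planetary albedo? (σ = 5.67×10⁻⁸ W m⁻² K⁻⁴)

A ≈ 0.75

From T_eq⁴ = S(1−A)/(4σ): 1−A = 4σT_eq⁴/S.
1−A = 4 × 5.67×10⁻⁸ × (322)⁴ / 9600 = 0.254.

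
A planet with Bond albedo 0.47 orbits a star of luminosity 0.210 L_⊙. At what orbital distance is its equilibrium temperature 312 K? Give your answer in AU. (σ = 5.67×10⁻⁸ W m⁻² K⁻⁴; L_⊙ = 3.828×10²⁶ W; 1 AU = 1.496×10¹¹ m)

d ≈ 0.266 AU

L = 0.210 × 3.828×10²⁶ = 8.04×10²⁵ W.
From T_eq⁴ = L(1−A)/(16πσd²): d = √[L(1−A)/(16πσT_eq⁴)].
d = √[8.04×10²⁵ × 0.53 / (16π × 5.67×10⁻⁸ × (312)⁴)] = 3.97×10¹⁰ m = 0.266 AU.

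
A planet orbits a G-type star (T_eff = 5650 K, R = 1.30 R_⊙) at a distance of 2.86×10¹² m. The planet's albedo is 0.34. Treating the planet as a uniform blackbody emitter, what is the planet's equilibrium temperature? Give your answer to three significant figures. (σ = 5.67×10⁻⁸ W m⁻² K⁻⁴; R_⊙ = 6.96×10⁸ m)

T_eq ≈ 64.0 K

R_⋆ = 1.30 × 6.96×10⁸ = 9.05×10⁸ m.
L = 4πR_⋆²σT_⋆⁴ = 4π(9.05×10⁸)² × 5.67×10⁻⁸ × (5650)⁴ = 5.94×10²⁶ W.
S = L/(4πd²) = 5.78 W m⁻².
Energy balance: absorbed = emitted ⇒ πR²·S(1−A) = 4πR²·σT_eq⁴, so T_eq⁴ = S(1−A)/(4σ).
T_eq = [5.78 × 0.66 / (4 × 5.67×10⁻⁸)]^(1/4) = (1.68×10⁷)^(1/4) = 64.0 K.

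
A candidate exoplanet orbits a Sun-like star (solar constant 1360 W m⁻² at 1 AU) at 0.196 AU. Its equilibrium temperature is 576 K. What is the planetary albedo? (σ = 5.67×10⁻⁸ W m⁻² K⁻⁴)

A ≈ 0.29

Flux at 0.196 AU: S = 1360/0.196² = 3.54×10⁴ W m⁻².
From T_eq⁴ = S(1−A)/(4σ): 1−A = 4σT_eq⁴/S.
1−A = 4 × 5.67×10⁻⁸ × (576)⁴ / 3.54×10⁴ = 0.705.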